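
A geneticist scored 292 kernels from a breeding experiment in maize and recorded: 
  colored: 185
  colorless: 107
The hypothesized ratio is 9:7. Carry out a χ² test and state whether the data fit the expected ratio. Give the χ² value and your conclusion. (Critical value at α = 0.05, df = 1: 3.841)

5.992; not consistent

The 9:7 ratio has 16 parts, so with N = 292 the expected counts are:
  colored: 292 × 9/16 = 164.25
  colorless: 292 × 7/16 = 127.75
χ² = Σ (O − E)² / E
  colored: (185 − 164.25)² / 164.25 = 2.6214
  colorless: (107 − 127.75)² / 127.75 = 3.3704
χ² = 2.6214 + 3.3704 = 5.9918 ≈ 5.992
Degrees of freedom = 2 − 1 = 1; critical value at α = 0.05 is 3.841.
Since 5.992 > 3.841, we reject the null hypothesis — the data do not fit the 9:7 ratio.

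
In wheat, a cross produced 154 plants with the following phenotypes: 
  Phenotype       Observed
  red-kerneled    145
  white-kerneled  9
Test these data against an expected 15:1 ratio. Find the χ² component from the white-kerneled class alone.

0.041

Expected counts for N = 154 under a 15:1 ratio (total parts = 16):
  red-kerneled: 154 × 15/16 = 144.375
  white-kerneled: 154 × 1/16 = 9.625
Contribution of white-kerneled: (9 − 9.625)² / 9.625 = 0.0406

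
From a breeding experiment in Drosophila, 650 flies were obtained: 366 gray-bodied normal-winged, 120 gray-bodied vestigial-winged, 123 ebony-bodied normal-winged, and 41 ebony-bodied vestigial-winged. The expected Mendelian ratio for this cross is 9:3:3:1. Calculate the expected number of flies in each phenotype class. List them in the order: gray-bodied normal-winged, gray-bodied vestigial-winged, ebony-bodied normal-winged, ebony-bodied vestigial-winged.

365.625, 121.875, 121.875, 40.625

Expected counts for N = 650 under a 9:3:3:1 ratio (total parts = 16):
  gray-bodied normal-winged: 650 × 9/16 = 365.625
  gray-bodied vestigial-winged: 650 × 3/16 = 121.875
  ebony-bodied normal-winged: 650 × 3/16 = 121.875
  ebony-bodied vestigial-winged: 650 × 1/16 = 40.625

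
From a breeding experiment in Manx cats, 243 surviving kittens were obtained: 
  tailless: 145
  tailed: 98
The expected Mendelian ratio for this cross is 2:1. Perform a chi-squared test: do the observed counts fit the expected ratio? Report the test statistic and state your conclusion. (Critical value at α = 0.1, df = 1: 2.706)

Expected counts for N = 243 under a 2:1 ratio (total parts = 3):
  tailless: 243 × 2/3 = 162
  tailed: 243 × 1/3 = 81
χ² = Σ (O − E)² / E
  tailless: (145 − 162)² / 162 = 1.7840
  tailed: (98 − 81)² / 81 = 3.5679
χ² = 1.7840 + 3.5679 = 5.3519 ≈ 5.352
Degrees of freedom = 2 − 1 = 1; critical value at α = 0.1 is 2.706.
Since 5.352 > 2.706, we reject the null hypothesis — the data do not fit the 2:1 ratio.

5.352; not consistent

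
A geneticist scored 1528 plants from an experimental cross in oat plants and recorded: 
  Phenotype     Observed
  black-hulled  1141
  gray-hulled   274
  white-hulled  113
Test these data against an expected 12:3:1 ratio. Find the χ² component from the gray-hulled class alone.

0.545

Expected counts for N = 1528 under a 12:3:1 ratio (total parts = 16):
  black-hulled: 1528 × 12/16 = 1146
  gray-hulled: 1528 × 3/16 = 286.5
  white-hulled: 1528 × 1/16 = 95.5
Contribution of gray-hulled: (274 − 286.5)² / 286.5 = 0.5454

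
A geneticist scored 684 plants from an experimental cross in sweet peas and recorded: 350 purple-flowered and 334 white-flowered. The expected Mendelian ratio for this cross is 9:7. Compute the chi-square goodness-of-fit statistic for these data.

Total ratio parts = 16. Expected numbers out of 684:
  purple-flowered: 684 × 9/16 = 384.75
  white-flowered: 684 × 7/16 = 299.25
χ² = Σ (O − E)² / E
  purple-flowered: (350 − 384.75)² / 384.75 = 3.1386
  white-flowered: (334 − 299.25)² / 299.25 = 4.0353
χ² = 3.1386 + 4.0353 = 7.1739 ≈ 7.174

7.174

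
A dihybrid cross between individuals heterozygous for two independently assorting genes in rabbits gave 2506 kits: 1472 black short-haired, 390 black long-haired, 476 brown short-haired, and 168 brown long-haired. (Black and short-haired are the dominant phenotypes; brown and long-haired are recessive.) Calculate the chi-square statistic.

A dihybrid F₂ with independent assortment and complete dominance at both loci gives a 9:3:3:1 phenotypic ratio.
The 9:3:3:1 ratio has 16 parts, so with N = 2506 the expected counts are:
  black short-haired: 2506 × 9/16 = 1409.625
  black long-haired: 2506 × 3/16 = 469.875
  brown short-haired: 2506 × 3/16 = 469.875
  brown long-haired: 2506 × 1/16 = 156.625
χ² = Σ (O − E)² / E
  black short-haired: (1472 − 1409.625)² / 1409.625 = 2.7601
  black long-haired: (390 − 469.875)² / 469.875 = 13.5781
  brown short-haired: (476 − 469.875)² / 469.875 = 0.0798
  brown long-haired: (168 − 156.625)² / 156.625 = 0.8261
χ² = 2.7601 + 13.5781 + 0.0798 + 0.8261 = 17.2441 ≈ 17.244

17.244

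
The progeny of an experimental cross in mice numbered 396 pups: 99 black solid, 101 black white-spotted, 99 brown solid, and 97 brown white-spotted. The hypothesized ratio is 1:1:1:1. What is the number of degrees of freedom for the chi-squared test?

A goodness-of-fit test with 4 phenotype classes has df = 4 − 1 = 3.

3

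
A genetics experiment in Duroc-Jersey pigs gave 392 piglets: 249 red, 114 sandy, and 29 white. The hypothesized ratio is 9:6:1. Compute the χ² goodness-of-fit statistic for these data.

11.918

The 9:6:1 ratio has 16 parts, so with N = 392 the expected counts are:
  red: 392 × 9/16 = 220.5
  sandy: 392 × 6/16 = 147
  white: 392 × 1/16 = 24.5
χ² = Σ (O − E)² / E
  red: (249 − 220.5)² / 220.5 = 3.6837
  sandy: (114 − 147)² / 147 = 7.4082
  white: (29 − 24.5)² / 24.5 = 0.8265
χ² = 3.6837 + 7.4082 + 0.8265 = 11.9184 ≈ 11.918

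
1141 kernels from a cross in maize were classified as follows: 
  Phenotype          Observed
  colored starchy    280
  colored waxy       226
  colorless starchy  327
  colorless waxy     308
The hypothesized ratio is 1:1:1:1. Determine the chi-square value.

Expected counts for N = 1141 under a 1:1:1:1 ratio (total parts = 4):
  colored starchy: 1141 × 1/4 = 285.25
  colored waxy: 1141 × 1/4 = 285.25
  colorless starchy: 1141 × 1/4 = 285.25
  colorless waxy: 1141 × 1/4 = 285.25
χ² = Σ (O − E)² / E
  colored starchy: (280 − 285.25)² / 285.25 = 0.0966
  colored waxy: (226 − 285.25)² / 285.25 = 12.3070
  colorless starchy: (327 − 285.25)² / 285.25 = 6.1106
  colorless waxy: (308 − 285.25)² / 285.25 = 1.8144
χ² = 0.0966 + 12.3070 + 6.1106 + 1.8144 = 20.3286 ≈ 20.329

20.329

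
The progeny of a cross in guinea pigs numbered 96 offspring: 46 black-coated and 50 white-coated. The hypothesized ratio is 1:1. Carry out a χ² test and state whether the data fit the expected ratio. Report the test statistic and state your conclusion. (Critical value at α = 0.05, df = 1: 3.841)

0.167; consistent

Total ratio parts = 2. Expected numbers out of 96:
  black-coated: 96 × 1/2 = 48
  white-coated: 96 × 1/2 = 48
χ² = Σ (O − E)² / E
  black-coated: (46 − 48)² / 48 = 0.0833
  white-coated: (50 − 48)² / 48 = 0.0833
χ² = 0.0833 + 0.0833 = 0.1666 ≈ 0.167
Degrees of freedom = 2 − 1 = 1; critical value at α = 0.05 is 3.841.
Since 0.167 < 3.841, we fail to reject the null hypothesis — the data are consistent with the 1:1 ratio.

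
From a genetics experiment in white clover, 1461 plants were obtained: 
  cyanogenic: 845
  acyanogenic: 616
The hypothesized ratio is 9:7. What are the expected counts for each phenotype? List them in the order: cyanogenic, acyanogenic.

The 9:7 ratio has 16 parts, so with N = 1461 the expected counts are:
  cyanogenic: 1461 × 9/16 = 821.8125
  acyanogenic: 1461 × 7/16 = 639.1875

821.8125, 639.1875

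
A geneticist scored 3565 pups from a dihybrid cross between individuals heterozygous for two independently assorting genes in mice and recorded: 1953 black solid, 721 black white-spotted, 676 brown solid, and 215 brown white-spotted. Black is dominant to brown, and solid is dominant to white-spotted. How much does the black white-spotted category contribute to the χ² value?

A dihybrid F₂ with independent assortment and complete dominance at both loci gives a 9:3:3:1 phenotypic ratio.
Expected counts for N = 3565 under a 9:3:3:1 ratio (total parts = 16):
  black solid: 3565 × 9/16 = 2005.3125
  black white-spotted: 3565 × 3/16 = 668.4375
  brown solid: 3565 × 3/16 = 668.4375
  brown white-spotted: 3565 × 1/16 = 222.8125
Contribution of black white-spotted: (721 − 668.4375)² / 668.4375 = 4.1332

4.133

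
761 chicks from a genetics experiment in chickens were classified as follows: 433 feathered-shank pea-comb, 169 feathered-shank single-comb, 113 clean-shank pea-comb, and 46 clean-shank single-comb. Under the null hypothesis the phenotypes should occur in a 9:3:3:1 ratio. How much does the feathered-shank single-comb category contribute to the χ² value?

4.852

Under the 9:3:3:1 hypothesis (Σ ratio = 16, N = 761):
  feathered-shank pea-comb: 761 × 9/16 = 428.0625
  feathered-shank single-comb: 761 × 3/16 = 142.6875
  clean-shank pea-comb: 761 × 3/16 = 142.6875
  clean-shank single-comb: 761 × 1/16 = 47.5625
Contribution of feathered-shank single-comb: (169 − 142.6875)² / 142.6875 = 4.8522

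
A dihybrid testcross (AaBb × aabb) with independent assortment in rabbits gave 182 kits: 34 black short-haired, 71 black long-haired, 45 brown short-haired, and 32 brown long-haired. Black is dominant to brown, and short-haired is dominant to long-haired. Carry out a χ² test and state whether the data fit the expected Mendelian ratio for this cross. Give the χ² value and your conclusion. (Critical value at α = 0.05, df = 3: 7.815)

A dihybrid testcross with independent assortment gives a 1:1:1:1 ratio.
Under the 1:1:1:1 hypothesis (Σ ratio = 4, N = 182):
  black short-haired: 182 × 1/4 = 45.5
  black long-haired: 182 × 1/4 = 45.5
  brown short-haired: 182 × 1/4 = 45.5
  brown long-haired: 182 × 1/4 = 45.5
χ² = Σ (O − E)² / E
  black short-haired: (34 − 45.5)² / 45.5 = 2.9066
  black long-haired: (71 − 45.5)² / 45.5 = 14.2912
  brown short-haired: (45 − 45.5)² / 45.5 = 0.0055
  brown long-haired: (32 − 45.5)² / 45.5 = 4.0055
χ² = 2.9066 + 14.2912 + 0.0055 + 4.0055 = 21.2088 ≈ 21.209
Degrees of freedom = 4 − 1 = 3; critical value at α = 0.05 is 7.815.
Since 21.209 > 7.815, we reject the null hypothesis — the data do not fit the 1:1:1:1 ratio.

21.209; not consistent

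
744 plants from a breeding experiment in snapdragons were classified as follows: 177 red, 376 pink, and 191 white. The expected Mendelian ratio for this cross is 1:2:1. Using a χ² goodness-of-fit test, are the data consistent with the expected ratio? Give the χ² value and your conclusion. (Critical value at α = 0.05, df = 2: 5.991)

Expected counts for N = 744 under a 1:2:1 ratio (total parts = 4):
  red: 744 × 1/4 = 186
  pink: 744 × 2/4 = 372
  white: 744 × 1/4 = 186
χ² = Σ (O − E)² / E
  red: (177 − 186)² / 186 = 0.4355
  pink: (376 − 372)² / 372 = 0.0430
  white: (191 − 186)² / 186 = 0.1344
χ² = 0.4355 + 0.0430 + 0.1344 = 0.6129 ≈ 0.613
Degrees of freedom = 3 − 1 = 2; critical value at α = 0.05 is 5.991.
Since 0.613 < 5.991, we fail to reject the null hypothesis — the data are consistent with the 1:2:1 ratio.

0.613; consistent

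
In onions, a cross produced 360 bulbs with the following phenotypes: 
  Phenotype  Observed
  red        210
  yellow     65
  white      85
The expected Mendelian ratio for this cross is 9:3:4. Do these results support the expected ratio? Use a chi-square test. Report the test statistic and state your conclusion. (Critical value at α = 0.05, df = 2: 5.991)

0.648; consistent

The 9:3:4 ratio has 16 parts, so with N = 360 the expected counts are:
  red: 360 × 9/16 = 202.5
  yellow: 360 × 3/16 = 67.5
  white: 360 × 4/16 = 90
χ² = Σ (O − E)² / E
  red: (210 − 202.5)² / 202.5 = 0.2778
  yellow: (65 − 67.5)² / 67.5 = 0.0926
  white: (85 − 90)² / 90 = 0.2778
χ² = 0.2778 + 0.0926 + 0.2778 = 0.6482 ≈ 0.648
Degrees of freedom = 3 − 1 = 2; critical value at α = 0.05 is 5.991.
Since 0.648 < 5.991, we fail to reject the null hypothesis — the data are consistent with the 9:3:4 ratio.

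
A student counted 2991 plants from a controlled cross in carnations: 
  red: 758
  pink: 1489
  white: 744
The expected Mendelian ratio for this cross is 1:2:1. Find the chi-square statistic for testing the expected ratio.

The 1:2:1 ratio has 4 parts, so with N = 2991 the expected counts are:
  red: 2991 × 1/4 = 747.75
  pink: 2991 × 2/4 = 1495.5
  white: 2991 × 1/4 = 747.75
χ² = Σ (O − E)² / E
  red: (758 − 747.75)² / 747.75 = 0.1405
  pink: (1489 − 1495.5)² / 1495.5 = 0.0283
  white: (744 − 747.75)² / 747.75 = 0.0188
χ² = 0.1405 + 0.0283 + 0.0188 = 0.1876 ≈ 0.188

0.188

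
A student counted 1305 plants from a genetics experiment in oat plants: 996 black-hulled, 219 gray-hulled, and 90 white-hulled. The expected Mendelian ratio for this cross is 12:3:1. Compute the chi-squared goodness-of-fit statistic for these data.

Expected counts for N = 1305 under a 12:3:1 ratio (total parts = 16):
  black-hulled: 1305 × 12/16 = 978.75
  gray-hulled: 1305 × 3/16 = 244.6875
  white-hulled: 1305 × 1/16 = 81.5625
χ² = Σ (O − E)² / E
  black-hulled: (996 − 978.75)² / 978.75 = 0.3040
  gray-hulled: (219 − 244.6875)² / 244.6875 = 2.6967
  white-hulled: (90 − 81.5625)² / 81.5625 = 0.8728
χ² = 0.3040 + 2.6967 + 0.8728 = 3.8735 ≈ 3.874

3.874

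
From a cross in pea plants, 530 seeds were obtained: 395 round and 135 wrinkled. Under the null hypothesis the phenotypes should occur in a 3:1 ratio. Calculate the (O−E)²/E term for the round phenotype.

Expected counts for N = 530 under a 3:1 ratio (total parts = 4):
  round: 530 × 3/4 = 397.5
  wrinkled: 530 × 1/4 = 132.5
Contribution of round: (395 − 397.5)² / 397.5 = 0.0157

0.016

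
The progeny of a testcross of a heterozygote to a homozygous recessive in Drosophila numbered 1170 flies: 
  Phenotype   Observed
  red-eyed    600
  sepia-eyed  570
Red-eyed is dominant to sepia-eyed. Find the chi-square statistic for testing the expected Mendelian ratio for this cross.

0.769

A testcross of a heterozygote (Aa × aa) gives a 1:1 phenotypic ratio.
Total ratio parts = 2. Expected numbers out of 1170:
  red-eyed: 1170 × 1/2 = 585
  sepia-eyed: 1170 × 1/2 = 585
χ² = Σ (O − E)² / E
  red-eyed: (600 − 585)² / 585 = 0.3846
  sepia-eyed: (570 − 585)² / 585 = 0.3846
χ² = 0.3846 + 0.3846 = 0.7692 ≈ 0.769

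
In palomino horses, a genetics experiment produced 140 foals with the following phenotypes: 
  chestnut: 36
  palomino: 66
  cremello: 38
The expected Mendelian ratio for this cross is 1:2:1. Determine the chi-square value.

0.514

Expected counts for N = 140 under a 1:2:1 ratio (total parts = 4):
  chestnut: 140 × 1/4 = 35
  palomino: 140 × 2/4 = 70
  cremello: 140 × 1/4 = 35
χ² = Σ (O − E)² / E
  chestnut: (36 − 35)² / 35 = 0.0286
  palomino: (66 − 70)² / 70 = 0.2286
  cremello: (38 − 35)² / 35 = 0.2571
χ² = 0.0286 + 0.2286 + 0.2571 = 0.5143 ≈ 0.514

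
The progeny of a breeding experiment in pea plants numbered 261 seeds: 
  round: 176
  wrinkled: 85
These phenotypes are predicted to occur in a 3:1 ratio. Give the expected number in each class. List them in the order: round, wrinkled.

195.75, 65.25

The 3:1 ratio has 4 parts, so with N = 261 the expected counts are:
  round: 261 × 3/4 = 195.75
  wrinkled: 261 × 1/4 = 65.25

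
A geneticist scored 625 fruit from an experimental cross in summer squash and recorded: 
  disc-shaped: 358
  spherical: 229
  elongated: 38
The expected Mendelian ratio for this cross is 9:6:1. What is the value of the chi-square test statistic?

Under the 9:6:1 hypothesis (Σ ratio = 16, N = 625):
  disc-shaped: 625 × 9/16 = 351.5625
  spherical: 625 × 6/16 = 234.375
  elongated: 625 × 1/16 = 39.0625
χ² = Σ (O − E)² / E
  disc-shaped: (358 − 351.5625)² / 351.5625 = 0.1179
  spherical: (229 − 234.375)² / 234.375 = 0.1233
  elongated: (38 − 39.0625)² / 39.0625 = 0.0289
χ² = 0.1179 + 0.1233 + 0.0289 = 0.2701 ≈ 0.270

0.270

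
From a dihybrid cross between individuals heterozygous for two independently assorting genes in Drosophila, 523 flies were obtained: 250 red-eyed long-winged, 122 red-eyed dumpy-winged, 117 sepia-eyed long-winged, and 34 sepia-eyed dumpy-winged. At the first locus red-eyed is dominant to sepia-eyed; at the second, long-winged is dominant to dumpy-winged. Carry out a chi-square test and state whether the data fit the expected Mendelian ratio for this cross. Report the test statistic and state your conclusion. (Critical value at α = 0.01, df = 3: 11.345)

A dihybrid F₂ with independent assortment and complete dominance at both loci gives a 9:3:3:1 phenotypic ratio.
Total ratio parts = 16. Expected numbers out of 523:
  red-eyed long-winged: 523 × 9/16 = 294.1875
  red-eyed dumpy-winged: 523 × 3/16 = 98.0625
  sepia-eyed long-winged: 523 × 3/16 = 98.0625
  sepia-eyed dumpy-winged: 523 × 1/16 = 32.6875
χ² = Σ (O − E)² / E
  red-eyed long-winged: (250 − 294.1875)² / 294.1875 = 6.6370
  red-eyed dumpy-winged: (122 − 98.0625)² / 98.0625 = 5.8433
  sepia-eyed long-winged: (117 − 98.0625)² / 98.0625 = 3.6571
  sepia-eyed dumpy-winged: (34 − 32.6875)² / 32.6875 = 0.0527
χ² = 6.6370 + 5.8433 + 3.6571 + 0.0527 = 16.1901 ≈ 16.190
Degrees of freedom = 4 − 1 = 3; critical value at α = 0.01 is 11.345.
Since 16.190 > 11.345, we reject the null hypothesis — the data do not fit the 9:3:3:1 ratio.

16.190; not consistent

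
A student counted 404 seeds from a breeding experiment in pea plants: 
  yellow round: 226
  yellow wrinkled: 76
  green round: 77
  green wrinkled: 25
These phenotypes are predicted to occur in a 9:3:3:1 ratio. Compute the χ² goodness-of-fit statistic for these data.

0.031

Total ratio parts = 16. Expected numbers out of 404:
  yellow round: 404 × 9/16 = 227.25
  yellow wrinkled: 404 × 3/16 = 75.75
  green round: 404 × 3/16 = 75.75
  green wrinkled: 404 × 1/16 = 25.25
χ² = Σ (O − E)² / E
  yellow round: (226 − 227.25)² / 227.25 = 0.0069
  yellow wrinkled: (76 − 75.75)² / 75.75 = 0.0008
  green round: (77 − 75.75)² / 75.75 = 0.0206
  green wrinkled: (25 − 25.25)² / 25.25 = 0.0025
χ² = 0.0069 + 0.0008 + 0.0206 + 0.0025 = 0.0308 ≈ 0.031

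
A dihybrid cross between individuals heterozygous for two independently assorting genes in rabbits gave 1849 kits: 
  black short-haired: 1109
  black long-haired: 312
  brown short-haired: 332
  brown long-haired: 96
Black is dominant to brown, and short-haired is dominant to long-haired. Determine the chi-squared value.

11.974

A dihybrid F₂ with independent assortment and complete dominance at both loci gives a 9:3:3:1 phenotypic ratio.
Expected counts for N = 1849 under a 9:3:3:1 ratio (total parts = 16):
  black short-haired: 1849 × 9/16 = 1040.0625
  black long-haired: 1849 × 3/16 = 346.6875
  brown short-haired: 1849 × 3/16 = 346.6875
  brown long-haired: 1849 × 1/16 = 115.5625
χ² = Σ (O − E)² / E
  black short-haired: (1109 − 1040.0625)² / 1040.0625 = 4.5693
  black long-haired: (312 − 346.6875)² / 346.6875 = 3.4706
  brown short-haired: (332 − 346.6875)² / 346.6875 = 0.6222
  brown long-haired: (96 − 115.5625)² / 115.5625 = 3.3116
χ² = 4.5693 + 3.4706 + 0.6222 + 3.3116 = 11.9737 ≈ 11.974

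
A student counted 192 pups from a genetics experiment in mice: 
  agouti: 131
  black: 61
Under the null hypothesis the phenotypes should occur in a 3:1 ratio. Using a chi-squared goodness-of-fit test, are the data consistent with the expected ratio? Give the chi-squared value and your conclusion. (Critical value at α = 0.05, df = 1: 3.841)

4.694; not consistent

The 3:1 ratio has 4 parts, so with N = 192 the expected counts are:
  agouti: 192 × 3/4 = 144
  black: 192 × 1/4 = 48
χ² = Σ (O − E)² / E
  agouti: (131 − 144)² / 144 = 1.1736
  black: (61 − 48)² / 48 = 3.5208
χ² = 1.1736 + 3.5208 = 4.6944 ≈ 4.694
Degrees of freedom = 2 − 1 = 1; critical value at α = 0.05 is 3.841.
Since 4.694 > 3.841, we reject the null hypothesis — the data do not fit the 3:1 ratio.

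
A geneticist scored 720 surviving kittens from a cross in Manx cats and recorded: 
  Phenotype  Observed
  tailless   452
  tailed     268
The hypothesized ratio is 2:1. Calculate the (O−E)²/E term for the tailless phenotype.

Total ratio parts = 3. Expected numbers out of 720:
  tailless: 720 × 2/3 = 480
  tailed: 720 × 1/3 = 240
Contribution of tailless: (452 − 480)² / 480 = 1.6333

1.633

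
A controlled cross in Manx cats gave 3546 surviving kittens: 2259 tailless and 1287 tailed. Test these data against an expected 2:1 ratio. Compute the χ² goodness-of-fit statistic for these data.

Total ratio parts = 3. Expected numbers out of 3546:
  tailless: 3546 × 2/3 = 2364
  tailed: 3546 × 1/3 = 1182
χ² = Σ (O − E)² / E
  tailless: (2259 − 2364)² / 2364 = 4.6637
  tailed: (1287 − 1182)² / 1182 = 9.3274
χ² = 4.6637 + 9.3274 = 13.9911 ≈ 13.991

13.991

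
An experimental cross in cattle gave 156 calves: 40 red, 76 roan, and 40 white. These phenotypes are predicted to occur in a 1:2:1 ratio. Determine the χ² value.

0.103

Total ratio parts = 4. Expected numbers out of 156:
  red: 156 × 1/4 = 39
  roan: 156 × 2/4 = 78
  white: 156 × 1/4 = 39
χ² = Σ (O − E)² / E
  red: (40 − 39)² / 39 = 0.0256
  roan: (76 − 78)² / 78 = 0.0513
  white: (40 − 39)² / 39 = 0.0256
χ² = 0.0256 + 0.0513 + 0.0256 = 0.1025 ≈ 0.103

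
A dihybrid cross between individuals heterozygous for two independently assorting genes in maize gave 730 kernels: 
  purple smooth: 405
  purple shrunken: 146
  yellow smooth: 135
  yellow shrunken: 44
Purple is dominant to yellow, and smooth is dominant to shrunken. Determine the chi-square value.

0.769

A dihybrid F₂ with independent assortment and complete dominance at both loci gives a 9:3:3:1 phenotypic ratio.
Total ratio parts = 16. Expected numbers out of 730:
  purple smooth: 730 × 9/16 = 410.625
  purple shrunken: 730 × 3/16 = 136.875
  yellow smooth: 730 × 3/16 = 136.875
  yellow shrunken: 730 × 1/16 = 45.625
χ² = Σ (O − E)² / E
  purple smooth: (405 − 410.625)² / 410.625 = 0.0771
  purple shrunken: (146 − 136.875)² / 136.875 = 0.6083
  yellow smooth: (135 − 136.875)² / 136.875 = 0.0257
  yellow shrunken: (44 − 45.625)² / 45.625 = 0.0579
χ² = 0.0771 + 0.6083 + 0.0257 + 0.0579 = 0.769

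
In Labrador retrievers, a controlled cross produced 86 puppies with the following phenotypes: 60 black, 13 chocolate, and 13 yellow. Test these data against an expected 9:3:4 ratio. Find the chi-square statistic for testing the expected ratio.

The 9:3:4 ratio has 16 parts, so with N = 86 the expected counts are:
  black: 86 × 9/16 = 48.375
  chocolate: 86 × 3/16 = 16.125
  yellow: 86 × 4/16 = 21.5
χ² = Σ (O − E)² / E
  black: (60 − 48.375)² / 48.375 = 2.7936
  chocolate: (13 − 16.125)² / 16.125 = 0.6056
  yellow: (13 − 21.5)² / 21.5 = 3.3605
χ² = 2.7936 + 0.6056 + 3.3605 = 6.7597 ≈ 6.760

6.760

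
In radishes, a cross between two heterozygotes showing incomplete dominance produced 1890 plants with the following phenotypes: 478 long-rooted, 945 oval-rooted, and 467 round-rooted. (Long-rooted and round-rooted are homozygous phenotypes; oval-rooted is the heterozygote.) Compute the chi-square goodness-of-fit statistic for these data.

With incomplete dominance, a heterozygote × heterozygote cross gives a 1:2:1 phenotypic ratio.
Total ratio parts = 4. Expected numbers out of 1890:
  long-rooted: 1890 × 1/4 = 472.5
  oval-rooted: 1890 × 2/4 = 945
  round-rooted: 1890 × 1/4 = 472.5
χ² = Σ (O − E)² / E
  long-rooted: (478 − 472.5)² / 472.5 = 0.0640
  oval-rooted: (945 − 945)² / 945 = 0.0000
  round-rooted: (467 − 472.5)² / 472.5 = 0.0640
χ² = 0.0640 + 0.0000 + 0.0640 = 0.128

0.128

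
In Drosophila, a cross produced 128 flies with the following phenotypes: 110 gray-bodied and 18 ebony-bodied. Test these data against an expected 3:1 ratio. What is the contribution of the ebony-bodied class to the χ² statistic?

Total ratio parts = 4. Expected numbers out of 128:
  gray-bodied: 128 × 3/4 = 96
  ebony-bodied: 128 × 1/4 = 32
Contribution of ebony-bodied: (18 − 32)² / 32 = 6.1250

6.125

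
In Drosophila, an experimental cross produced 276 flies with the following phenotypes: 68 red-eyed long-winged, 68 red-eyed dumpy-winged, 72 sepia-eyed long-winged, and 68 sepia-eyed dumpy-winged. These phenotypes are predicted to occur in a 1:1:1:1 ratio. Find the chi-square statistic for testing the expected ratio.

0.174

Total ratio parts = 4. Expected numbers out of 276:
  red-eyed long-winged: 276 × 1/4 = 69
  red-eyed dumpy-winged: 276 × 1/4 = 69
  sepia-eyed long-winged: 276 × 1/4 = 69
  sepia-eyed dumpy-winged: 276 × 1/4 = 69
χ² = Σ (O − E)² / E
  red-eyed long-winged: (68 − 69)² / 69 = 0.0145
  red-eyed dumpy-winged: (68 − 69)² / 69 = 0.0145
  sepia-eyed long-winged: (72 − 69)² / 69 = 0.1304
  sepia-eyed dumpy-winged: (68 − 69)² / 69 = 0.0145
χ² = 0.0145 + 0.0145 + 0.1304 + 0.0145 = 0.1739 ≈ 0.174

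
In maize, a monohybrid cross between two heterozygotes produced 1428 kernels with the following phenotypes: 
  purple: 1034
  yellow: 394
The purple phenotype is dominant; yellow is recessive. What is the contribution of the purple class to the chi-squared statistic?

For a monohybrid cross between heterozygotes with complete dominance, the expected phenotypic ratio is 3:1.
The 3:1 ratio has 4 parts, so with N = 1428 the expected counts are:
  purple: 1428 × 3/4 = 1071
  yellow: 1428 × 1/4 = 357
Contribution of purple: (1034 − 1071)² / 1071 = 1.2782

1.278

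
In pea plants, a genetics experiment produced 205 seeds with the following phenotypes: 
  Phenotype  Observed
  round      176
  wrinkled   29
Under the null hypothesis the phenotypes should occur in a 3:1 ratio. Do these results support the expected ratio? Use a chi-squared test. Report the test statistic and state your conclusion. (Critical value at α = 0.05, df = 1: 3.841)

12.880; not consistent

Under the 3:1 hypothesis (Σ ratio = 4, N = 205):
  round: 205 × 3/4 = 153.75
  wrinkled: 205 × 1/4 = 51.25
χ² = Σ (O − E)² / E
  round: (176 − 153.75)² / 153.75 = 3.2199
  wrinkled: (29 − 51.25)² / 51.25 = 9.6598
χ² = 3.2199 + 9.6598 = 12.8797 ≈ 12.880
Degrees of freedom = 2 − 1 = 1; critical value at α = 0.05 is 3.841.
Since 12.880 > 3.841, we reject the null hypothesis — the data do not fit the 3:1 ratio.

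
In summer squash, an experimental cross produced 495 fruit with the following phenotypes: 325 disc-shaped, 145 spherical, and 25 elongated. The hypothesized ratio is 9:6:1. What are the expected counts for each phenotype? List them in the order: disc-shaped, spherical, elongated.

278.4375, 185.625, 30.9375

Expected counts for N = 495 under a 9:6:1 ratio (total parts = 16):
  disc-shaped: 495 × 9/16 = 278.4375
  spherical: 495 × 6/16 = 185.625
  elongated: 495 × 1/16 = 30.9375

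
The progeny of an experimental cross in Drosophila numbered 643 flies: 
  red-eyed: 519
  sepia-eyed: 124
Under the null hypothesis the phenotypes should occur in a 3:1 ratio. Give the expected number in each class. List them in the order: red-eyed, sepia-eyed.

Total ratio parts = 4. Expected numbers out of 643:
  red-eyed: 643 × 3/4 = 482.25
  sepia-eyed: 643 × 1/4 = 160.75

482.25, 160.75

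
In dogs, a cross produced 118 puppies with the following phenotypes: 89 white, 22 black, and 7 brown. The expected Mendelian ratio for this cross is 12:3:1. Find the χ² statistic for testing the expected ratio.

Total ratio parts = 16. Expected numbers out of 118:
  white: 118 × 12/16 = 88.5
  black: 118 × 3/16 = 22.125
  brown: 118 × 1/16 = 7.375
χ² = Σ (O − E)² / E
  white: (89 − 88.5)² / 88.5 = 0.0028
  black: (22 − 22.125)² / 22.125 = 0.0007
  brown: (7 − 7.375)² / 7.375 = 0.0191
χ² = 0.0028 + 0.0007 + 0.0191 = 0.0226 ≈ 0.023

0.023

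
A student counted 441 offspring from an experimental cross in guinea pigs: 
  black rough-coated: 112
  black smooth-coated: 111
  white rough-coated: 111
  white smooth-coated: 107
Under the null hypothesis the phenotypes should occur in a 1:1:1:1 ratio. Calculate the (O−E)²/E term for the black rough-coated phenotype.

0.028

The 1:1:1:1 ratio has 4 parts, so with N = 441 the expected counts are:
  black rough-coated: 441 × 1/4 = 110.25
  black smooth-coated: 441 × 1/4 = 110.25
  white rough-coated: 441 × 1/4 = 110.25
  white smooth-coated: 441 × 1/4 = 110.25
Contribution of black rough-coated: (112 − 110.25)² / 110.25 = 0.0278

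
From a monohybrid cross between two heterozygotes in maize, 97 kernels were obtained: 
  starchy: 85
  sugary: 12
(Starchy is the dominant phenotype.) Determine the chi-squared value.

8.251

For a monohybrid cross between heterozygotes with complete dominance, the expected phenotypic ratio is 3:1.
Under the 3:1 hypothesis (Σ ratio = 4, N = 97):
  starchy: 97 × 3/4 = 72.75
  sugary: 97 × 1/4 = 24.25
χ² = Σ (O − E)² / E
  starchy: (85 − 72.75)² / 72.75 = 2.0627
  sugary: (12 − 24.25)² / 24.25 = 6.1881
χ² = 2.0627 + 6.1881 = 8.2508 ≈ 8.251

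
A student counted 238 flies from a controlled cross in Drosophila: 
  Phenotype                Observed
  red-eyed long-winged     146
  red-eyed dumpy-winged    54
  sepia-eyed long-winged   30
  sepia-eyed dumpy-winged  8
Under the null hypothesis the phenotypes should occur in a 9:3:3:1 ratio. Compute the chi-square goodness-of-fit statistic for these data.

Expected counts for N = 238 under a 9:3:3:1 ratio (total parts = 16):
  red-eyed long-winged: 238 × 9/16 = 133.875
  red-eyed dumpy-winged: 238 × 3/16 = 44.625
  sepia-eyed long-winged: 238 × 3/16 = 44.625
  sepia-eyed dumpy-winged: 238 × 1/16 = 14.875
χ² = Σ (O − E)² / E
  red-eyed long-winged: (146 − 133.875)² / 133.875 = 1.0982
  red-eyed dumpy-winged: (54 − 44.625)² / 44.625 = 1.9695
  sepia-eyed long-winged: (30 − 44.625)² / 44.625 = 4.7931
  sepia-eyed dumpy-winged: (8 − 14.875)² / 14.875 = 3.1775
χ² = 1.0982 + 1.9695 + 4.7931 + 3.1775 = 11.0383 ≈ 11.038

11.038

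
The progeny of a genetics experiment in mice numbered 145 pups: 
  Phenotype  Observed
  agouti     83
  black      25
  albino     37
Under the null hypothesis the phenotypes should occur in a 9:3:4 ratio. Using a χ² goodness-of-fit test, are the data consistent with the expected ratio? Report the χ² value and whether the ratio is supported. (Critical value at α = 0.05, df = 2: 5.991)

Total ratio parts = 16. Expected numbers out of 145:
  agouti: 145 × 9/16 = 81.5625
  black: 145 × 3/16 = 27.1875
  albino: 145 × 4/16 = 36.25
χ² = Σ (O − E)² / E
  agouti: (83 − 81.5625)² / 81.5625 = 0.0253
  black: (25 − 27.1875)² / 27.1875 = 0.1760
  albino: (37 − 36.25)² / 36.25 = 0.0155
χ² = 0.0253 + 0.1760 + 0.0155 = 0.2168 ≈ 0.217
Degrees of freedom = 3 − 1 = 2; critical value at α = 0.05 is 5.991.
Since 0.217 < 5.991, we fail to reject the null hypothesis — the data are consistent with the 9:3:4 ratio.

0.217; consistent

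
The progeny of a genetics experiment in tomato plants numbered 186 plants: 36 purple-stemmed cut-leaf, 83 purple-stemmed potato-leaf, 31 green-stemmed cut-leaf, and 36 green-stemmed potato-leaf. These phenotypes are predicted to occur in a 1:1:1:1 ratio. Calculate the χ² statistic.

Expected counts for N = 186 under a 1:1:1:1 ratio (total parts = 4):
  purple-stemmed cut-leaf: 186 × 1/4 = 46.5
  purple-stemmed potato-leaf: 186 × 1/4 = 46.5
  green-stemmed cut-leaf: 186 × 1/4 = 46.5
  green-stemmed potato-leaf: 186 × 1/4 = 46.5
χ² = Σ (O − E)² / E
  purple-stemmed cut-leaf: (36 − 46.5)² / 46.5 = 2.3710
  purple-stemmed potato-leaf: (83 − 46.5)² / 46.5 = 28.6505
  green-stemmed cut-leaf: (31 − 46.5)² / 46.5 = 5.1667
  green-stemmed potato-leaf: (36 − 46.5)² / 46.5 = 2.3710
χ² = 2.3710 + 28.6505 + 5.1667 + 2.3710 = 38.5592 ≈ 38.559

38.559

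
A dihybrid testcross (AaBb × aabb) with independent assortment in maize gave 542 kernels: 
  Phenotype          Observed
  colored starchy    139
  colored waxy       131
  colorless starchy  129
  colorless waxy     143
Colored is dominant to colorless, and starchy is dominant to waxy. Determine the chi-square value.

A dihybrid testcross with independent assortment gives a 1:1:1:1 ratio.
The 1:1:1:1 ratio has 4 parts, so with N = 542 the expected counts are:
  colored starchy: 542 × 1/4 = 135.5
  colored waxy: 542 × 1/4 = 135.5
  colorless starchy: 542 × 1/4 = 135.5
  colorless waxy: 542 × 1/4 = 135.5
χ² = Σ (O − E)² / E
  colored starchy: (139 − 135.5)² / 135.5 = 0.0904
  colored waxy: (131 − 135.5)² / 135.5 = 0.1494
  colorless starchy: (129 − 135.5)² / 135.5 = 0.3118
  colorless waxy: (143 − 135.5)² / 135.5 = 0.4151
χ² = 0.0904 + 0.1494 + 0.3118 + 0.4151 = 0.9667 ≈ 0.967

0.967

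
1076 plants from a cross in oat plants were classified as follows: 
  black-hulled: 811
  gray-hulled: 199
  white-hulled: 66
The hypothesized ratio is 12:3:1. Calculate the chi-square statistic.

0.081

Expected counts for N = 1076 under a 12:3:1 ratio (total parts = 16):
  black-hulled: 1076 × 12/16 = 807
  gray-hulled: 1076 × 3/16 = 201.75
  white-hulled: 1076 × 1/16 = 67.25
χ² = Σ (O − E)² / E
  black-hulled: (811 − 807)² / 807 = 0.0198
  gray-hulled: (199 − 201.75)² / 201.75 = 0.0375
  white-hulled: (66 − 67.25)² / 67.25 = 0.0232
χ² = 0.0198 + 0.0375 + 0.0232 = 0.0805 ≈ 0.081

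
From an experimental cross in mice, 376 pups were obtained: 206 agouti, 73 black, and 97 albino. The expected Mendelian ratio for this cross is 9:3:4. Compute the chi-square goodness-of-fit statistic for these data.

Total ratio parts = 16. Expected numbers out of 376:
  agouti: 376 × 9/16 = 211.5
  black: 376 × 3/16 = 70.5
  albino: 376 × 4/16 = 94
χ² = Σ (O − E)² / E
  agouti: (206 − 211.5)² / 211.5 = 0.1430
  black: (73 − 70.5)² / 70.5 = 0.0887
  albino: (97 − 94)² / 94 = 0.0957
χ² = 0.1430 + 0.0887 + 0.0957 = 0.3274 ≈ 0.327

0.327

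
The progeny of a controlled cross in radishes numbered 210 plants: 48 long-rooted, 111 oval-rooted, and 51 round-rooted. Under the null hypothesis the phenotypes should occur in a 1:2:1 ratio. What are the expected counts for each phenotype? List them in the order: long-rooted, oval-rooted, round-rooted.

Total ratio parts = 4. Expected numbers out of 210:
  long-rooted: 210 × 1/4 = 52.5
  oval-rooted: 210 × 2/4 = 105
  round-rooted: 210 × 1/4 = 52.5

52.5, 105, 52.5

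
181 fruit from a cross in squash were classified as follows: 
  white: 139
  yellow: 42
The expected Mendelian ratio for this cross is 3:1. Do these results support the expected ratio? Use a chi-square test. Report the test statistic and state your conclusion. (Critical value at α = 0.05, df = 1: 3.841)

0.311; consistent

Under the 3:1 hypothesis (Σ ratio = 4, N = 181):
  white: 181 × 3/4 = 135.75
  yellow: 181 × 1/4 = 45.25
χ² = Σ (O − E)² / E
  white: (139 − 135.75)² / 135.75 = 0.0778
  yellow: (42 − 45.25)² / 45.25 = 0.2334
χ² = 0.0778 + 0.2334 = 0.3112 ≈ 0.311
Degrees of freedom = 2 − 1 = 1; critical value at α = 0.05 is 3.841.
Since 0.311 < 3.841, we fail to reject the null hypothesis — the data are consistent with the 3:1 ratio.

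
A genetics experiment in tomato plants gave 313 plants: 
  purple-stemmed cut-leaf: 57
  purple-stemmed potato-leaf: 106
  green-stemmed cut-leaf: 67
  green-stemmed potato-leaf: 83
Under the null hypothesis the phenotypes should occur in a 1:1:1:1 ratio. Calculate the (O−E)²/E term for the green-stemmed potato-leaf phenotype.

0.288

Expected counts for N = 313 under a 1:1:1:1 ratio (total parts = 4):
  purple-stemmed cut-leaf: 313 × 1/4 = 78.25
  purple-stemmed potato-leaf: 313 × 1/4 = 78.25
  green-stemmed cut-leaf: 313 × 1/4 = 78.25
  green-stemmed potato-leaf: 313 × 1/4 = 78.25
Contribution of green-stemmed potato-leaf: (83 − 78.25)² / 78.25 = 0.2883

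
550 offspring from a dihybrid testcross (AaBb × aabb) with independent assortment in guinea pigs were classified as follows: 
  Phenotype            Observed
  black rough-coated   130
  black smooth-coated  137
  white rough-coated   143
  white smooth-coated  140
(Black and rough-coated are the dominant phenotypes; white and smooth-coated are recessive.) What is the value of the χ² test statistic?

0.676

A dihybrid testcross with independent assortment gives a 1:1:1:1 ratio.
Total ratio parts = 4. Expected numbers out of 550:
  black rough-coated: 550 × 1/4 = 137.5
  black smooth-coated: 550 × 1/4 = 137.5
  white rough-coated: 550 × 1/4 = 137.5
  white smooth-coated: 550 × 1/4 = 137.5
χ² = Σ (O − E)² / E
  black rough-coated: (130 − 137.5)² / 137.5 = 0.4091
  black smooth-coated: (137 − 137.5)² / 137.5 = 0.0018
  white rough-coated: (143 − 137.5)² / 137.5 = 0.2200
  white smooth-coated: (140 − 137.5)² / 137.5 = 0.0455
χ² = 0.4091 + 0.0018 + 0.2200 + 0.0455 = 0.6764 ≈ 0.676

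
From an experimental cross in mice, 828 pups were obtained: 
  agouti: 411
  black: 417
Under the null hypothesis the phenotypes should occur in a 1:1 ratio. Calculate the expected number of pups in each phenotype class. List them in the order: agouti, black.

Expected counts for N = 828 under a 1:1 ratio (total parts = 2):
  agouti: 828 × 1/2 = 414
  black: 828 × 1/2 = 414

414, 414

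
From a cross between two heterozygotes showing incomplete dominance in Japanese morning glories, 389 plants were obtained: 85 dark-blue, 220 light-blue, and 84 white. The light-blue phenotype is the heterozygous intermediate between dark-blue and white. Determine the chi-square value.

With incomplete dominance, a heterozygote × heterozygote cross gives a 1:2:1 phenotypic ratio.
Total ratio parts = 4. Expected numbers out of 389:
  dark-blue: 389 × 1/4 = 97.25
  light-blue: 389 × 2/4 = 194.5
  white: 389 × 1/4 = 97.25
χ² = Σ (O − E)² / E
  dark-blue: (85 − 97.25)² / 97.25 = 1.5431
  light-blue: (220 − 194.5)² / 194.5 = 3.3432
  white: (84 − 97.25)² / 97.25 = 1.8053
χ² = 1.5431 + 3.3432 + 1.8053 = 6.6916 ≈ 6.692

6.692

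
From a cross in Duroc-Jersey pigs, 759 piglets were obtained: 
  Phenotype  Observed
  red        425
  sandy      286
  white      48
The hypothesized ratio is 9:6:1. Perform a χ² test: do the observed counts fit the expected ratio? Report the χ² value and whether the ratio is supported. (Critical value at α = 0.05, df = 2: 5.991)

0.022; consistent

Total ratio parts = 16. Expected numbers out of 759:
  red: 759 × 9/16 = 426.9375
  sandy: 759 × 6/16 = 284.625
  white: 759 × 1/16 = 47.4375
χ² = Σ (O − E)² / E
  red: (425 − 426.9375)² / 426.9375 = 0.0088
  sandy: (286 − 284.625)² / 284.625 = 0.0066
  white: (48 − 47.4375)² / 47.4375 = 0.0067
χ² = 0.0088 + 0.0066 + 0.0067 = 0.0221 ≈ 0.022
Degrees of freedom = 3 − 1 = 2; critical value at α = 0.05 is 5.991.
Since 0.022 < 5.991, we fail to reject the null hypothesis — the data are consistent with the 9:6:1 ratio.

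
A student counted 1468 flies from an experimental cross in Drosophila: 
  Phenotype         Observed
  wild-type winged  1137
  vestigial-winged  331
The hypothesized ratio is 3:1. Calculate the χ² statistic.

Total ratio parts = 4. Expected numbers out of 1468:
  wild-type winged: 1468 × 3/4 = 1101
  vestigial-winged: 1468 × 1/4 = 367
χ² = Σ (O − E)² / E
  wild-type winged: (1137 − 1101)² / 1101 = 1.1771
  vestigial-winged: (331 − 367)² / 367 = 3.5313
χ² = 1.1771 + 3.5313 = 4.7084 ≈ 4.708

4.708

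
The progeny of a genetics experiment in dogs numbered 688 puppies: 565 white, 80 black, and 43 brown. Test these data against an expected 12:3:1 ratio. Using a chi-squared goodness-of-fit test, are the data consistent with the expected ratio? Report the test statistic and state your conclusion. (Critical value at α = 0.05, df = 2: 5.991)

Under the 12:3:1 hypothesis (Σ ratio = 16, N = 688):
  white: 688 × 12/16 = 516
  black: 688 × 3/16 = 129
  brown: 688 × 1/16 = 43
χ² = Σ (O − E)² / E
  white: (565 − 516)² / 516 = 4.6531
  black: (80 − 129)² / 129 = 18.6124
  brown: (43 − 43)² / 43 = 0.0000
χ² = 4.6531 + 18.6124 + 0.0000 = 23.2655 ≈ 23.266
Degrees of freedom = 3 − 1 = 2; critical value at α = 0.05 is 5.991.
Since 23.266 > 5.991, we reject the null hypothesis — the data do not fit the 12:3:1 ratio.

23.266; not consistent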